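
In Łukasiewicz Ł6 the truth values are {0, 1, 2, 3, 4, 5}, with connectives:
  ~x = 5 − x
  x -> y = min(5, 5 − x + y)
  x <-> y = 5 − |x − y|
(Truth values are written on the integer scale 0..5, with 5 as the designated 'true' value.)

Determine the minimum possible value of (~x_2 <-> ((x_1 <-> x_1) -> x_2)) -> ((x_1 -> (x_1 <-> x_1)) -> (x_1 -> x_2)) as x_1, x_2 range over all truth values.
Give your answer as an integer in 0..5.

3

Take x_1 = 5, x_2 = 2:
~x_2 = ~2 = 3
x_1 <-> x_1 = 5 <-> 5 = 5
(x_1 <-> x_1) -> x_2 = 5 -> 2 = 2
~x_2 <-> ((x_1 <-> x_1) -> x_2) = 3 <-> 2 = 4
x_1 <-> x_1 = 5 <-> 5 = 5
x_1 -> (x_1 <-> x_1) = 5 -> 5 = 5
x_1 -> x_2 = 5 -> 2 = 2
(x_1 -> (x_1 <-> x_1)) -> (x_1 -> x_2) = 5 -> 2 = 2
(~x_2 <-> ((x_1 <-> x_1) -> x_2)) -> ((x_1 -> (x_1 <-> x_1)) -> (x_1 -> x_2)) = 4 -> 2 = 3
No assignment yields a value below 3, so this is the minimum.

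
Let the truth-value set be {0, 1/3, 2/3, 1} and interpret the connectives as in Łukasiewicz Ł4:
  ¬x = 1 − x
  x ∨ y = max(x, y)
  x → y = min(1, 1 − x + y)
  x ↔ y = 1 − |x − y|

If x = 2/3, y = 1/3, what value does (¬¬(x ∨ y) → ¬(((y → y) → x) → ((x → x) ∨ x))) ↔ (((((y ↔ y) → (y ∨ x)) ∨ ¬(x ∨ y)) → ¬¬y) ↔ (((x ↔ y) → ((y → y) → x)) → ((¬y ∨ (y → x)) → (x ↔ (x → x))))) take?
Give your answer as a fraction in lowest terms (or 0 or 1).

1/3

x ∨ y = 2/3 ∨ 1/3 = 2/3
¬(x ∨ y) = ¬2/3 = 1/3
¬¬(x ∨ y) = ¬1/3 = 2/3
y → y = 1/3 → 1/3 = 1
(y → y) → x = 1 → 2/3 = 2/3
x → x = 2/3 → 2/3 = 1
(x → x) ∨ x = 1 ∨ 2/3 = 1
((y → y) → x) → ((x → x) ∨ x) = 2/3 → 1 = 1
¬(((y → y) → x) → ((x → x) ∨ x)) = ¬1 = 0
¬¬(x ∨ y) → ¬(((y → y) → x) → ((x → x) ∨ x)) = 2/3 → 0 = 1/3
y ↔ y = 1/3 ↔ 1/3 = 1
y ∨ x = 1/3 ∨ 2/3 = 2/3
(y ↔ y) → (y ∨ x) = 1 → 2/3 = 2/3
x ∨ y = 2/3 ∨ 1/3 = 2/3
¬(x ∨ y) = ¬2/3 = 1/3
((y ↔ y) → (y ∨ x)) ∨ ¬(x ∨ y) = 2/3 ∨ 1/3 = 2/3
¬y = ¬1/3 = 2/3
¬¬y = ¬2/3 = 1/3
(((y ↔ y) → (y ∨ x)) ∨ ¬(x ∨ y)) → ¬¬y = 2/3 → 1/3 = 2/3
x ↔ y = 2/3 ↔ 1/3 = 2/3
y → y = 1/3 → 1/3 = 1
(y → y) → x = 1 → 2/3 = 2/3
(x ↔ y) → ((y → y) → x) = 2/3 → 2/3 = 1
¬y = ¬1/3 = 2/3
y → x = 1/3 → 2/3 = 1
¬y ∨ (y → x) = 2/3 ∨ 1 = 1
x → x = 2/3 → 2/3 = 1
x ↔ (x → x) = 2/3 ↔ 1 = 2/3
(¬y ∨ (y → x)) → (x ↔ (x → x)) = 1 → 2/3 = 2/3
((x ↔ y) → ((y → y) → x)) → ((¬y ∨ (y → x)) → (x ↔ (x → x))) = 1 → 2/3 = 2/3
((((y ↔ y) → (y ∨ x)) ∨ ¬(x ∨ y)) → ¬¬y) ↔ (((x ↔ y) → ((y → y) → x)) → ((¬y ∨ (y → x)) → (x ↔ (x → x)))) = 2/3 ↔ 2/3 = 1
(¬¬(x ∨ y) → ¬(((y → y) → x) → ((x → x) ∨ x))) ↔ (((((y ↔ y) → (y ∨ x)) ∨ ¬(x ∨ y)) → ¬¬y) ↔ (((x ↔ y) → ((y → y) → x)) → ((¬y ∨ (y → x)) → (x ↔ (x → x))))) = 1/3 ↔ 1 = 1/3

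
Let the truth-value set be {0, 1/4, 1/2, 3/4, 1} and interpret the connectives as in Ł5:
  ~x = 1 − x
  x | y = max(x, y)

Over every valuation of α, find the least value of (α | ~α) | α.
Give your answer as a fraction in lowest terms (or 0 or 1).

Take α = 1/2:
~α = ~1/2 = 1/2
α | ~α = 1/2 | 1/2 = 1/2
(α | ~α) | α = 1/2 | 1/2 = 1/2
No assignment yields a value below 1/2, so this is the minimum.

1/2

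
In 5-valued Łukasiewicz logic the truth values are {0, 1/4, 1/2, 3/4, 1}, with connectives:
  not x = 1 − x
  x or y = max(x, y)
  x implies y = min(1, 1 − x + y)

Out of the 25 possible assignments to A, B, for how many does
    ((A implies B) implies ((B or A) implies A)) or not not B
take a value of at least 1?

value 1: 19 assignments (counts)
value 3/4: 5 assignments
value 1/2: 1 assignment
So 19 of the 25 assignments meet the threshold.

19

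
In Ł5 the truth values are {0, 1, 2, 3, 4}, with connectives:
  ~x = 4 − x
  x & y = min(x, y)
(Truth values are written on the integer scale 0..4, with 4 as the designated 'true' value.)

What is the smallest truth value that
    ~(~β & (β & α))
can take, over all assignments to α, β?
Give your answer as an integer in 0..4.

2

Take α = 2, β = 2:
~β = ~2 = 2
β & α = 2 & 2 = 2
~β & (β & α) = 2 & 2 = 2
~(~β & (β & α)) = ~2 = 2
No assignment yields a value below 2, so this is the minimum.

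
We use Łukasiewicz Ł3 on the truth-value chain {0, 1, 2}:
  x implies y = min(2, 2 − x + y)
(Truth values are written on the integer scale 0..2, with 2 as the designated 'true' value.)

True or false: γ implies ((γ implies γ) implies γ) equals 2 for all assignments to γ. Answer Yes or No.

Yes

γ = 0 ↦ 2
γ = 1 ↦ 2
γ = 2 ↦ 2
Every assignment gives a value ≥ 2.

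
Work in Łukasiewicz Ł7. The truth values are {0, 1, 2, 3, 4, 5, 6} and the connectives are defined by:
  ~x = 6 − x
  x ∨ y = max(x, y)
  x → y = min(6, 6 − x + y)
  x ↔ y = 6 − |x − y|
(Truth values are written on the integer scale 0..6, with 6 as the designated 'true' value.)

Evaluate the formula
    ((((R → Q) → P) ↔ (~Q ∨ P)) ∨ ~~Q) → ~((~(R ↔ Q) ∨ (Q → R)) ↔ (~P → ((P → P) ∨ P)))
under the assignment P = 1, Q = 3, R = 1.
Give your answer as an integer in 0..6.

R → Q = 1 → 3 = 6
(R → Q) → P = 6 → 1 = 1
~Q = ~3 = 3
~Q ∨ P = 3 ∨ 1 = 3
((R → Q) → P) ↔ (~Q ∨ P) = 1 ↔ 3 = 4
~Q = ~3 = 3
~~Q = ~3 = 3
(((R → Q) → P) ↔ (~Q ∨ P)) ∨ ~~Q = 4 ∨ 3 = 4
R ↔ Q = 1 ↔ 3 = 4
~(R ↔ Q) = ~4 = 2
Q → R = 3 → 1 = 4
~(R ↔ Q) ∨ (Q → R) = 2 ∨ 4 = 4
~P = ~1 = 5
P → P = 1 → 1 = 6
(P → P) ∨ P = 6 ∨ 1 = 6
~P → ((P → P) ∨ P) = 5 → 6 = 6
(~(R ↔ Q) ∨ (Q → R)) ↔ (~P → ((P → P) ∨ P)) = 4 ↔ 6 = 4
~((~(R ↔ Q) ∨ (Q → R)) ↔ (~P → ((P → P) ∨ P))) = ~4 = 2
((((R → Q) → P) ↔ (~Q ∨ P)) ∨ ~~Q) → ~((~(R ↔ Q) ∨ (Q → R)) ↔ (~P → ((P → P) ∨ P))) = 4 → 2 = 4

4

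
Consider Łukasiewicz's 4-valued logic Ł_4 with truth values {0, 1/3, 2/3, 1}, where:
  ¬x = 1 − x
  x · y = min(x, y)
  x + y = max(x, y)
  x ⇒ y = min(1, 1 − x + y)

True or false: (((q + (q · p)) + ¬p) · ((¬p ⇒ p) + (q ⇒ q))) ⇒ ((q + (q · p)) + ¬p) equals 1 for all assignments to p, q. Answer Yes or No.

Yes

p = 0, q = 0 ↦ 1
p = 0, q = 1/3 ↦ 1
p = 0, q = 2/3 ↦ 1
p = 0, q = 1 ↦ 1
p = 1/3, q = 0 ↦ 1
p = 1/3, q = 1/3 ↦ 1
p = 1/3, q = 2/3 ↦ 1
p = 1/3, q = 1 ↦ 1
p = 2/3, q = 0 ↦ 1
p = 2/3, q = 1/3 ↦ 1
p = 2/3, q = 2/3 ↦ 1
p = 2/3, q = 1 ↦ 1
p = 1, q = 0 ↦ 1
p = 1, q = 1/3 ↦ 1
p = 1, q = 2/3 ↦ 1
p = 1, q = 1 ↦ 1
Every assignment gives a value ≥ 1.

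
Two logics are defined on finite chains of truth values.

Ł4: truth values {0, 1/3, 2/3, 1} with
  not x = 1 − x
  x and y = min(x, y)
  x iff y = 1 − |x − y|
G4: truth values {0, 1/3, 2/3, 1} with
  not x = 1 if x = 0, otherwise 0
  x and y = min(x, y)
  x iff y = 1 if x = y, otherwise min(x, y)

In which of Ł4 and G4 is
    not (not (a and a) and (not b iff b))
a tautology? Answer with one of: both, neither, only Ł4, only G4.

only G4

In Ł4: at a = 0, b = 1/3 the value is 1/3 — not a tautology.
In G4: every assignment gives 1 — tautology.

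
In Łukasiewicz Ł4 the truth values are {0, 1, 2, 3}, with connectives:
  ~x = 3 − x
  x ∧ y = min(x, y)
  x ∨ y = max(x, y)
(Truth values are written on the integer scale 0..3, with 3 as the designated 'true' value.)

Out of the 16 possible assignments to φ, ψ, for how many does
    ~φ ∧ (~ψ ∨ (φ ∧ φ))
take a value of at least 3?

φ = 0, ψ = 0 ↦ 3  ≥
φ = 0, ψ = 1 ↦ 2  <
φ = 0, ψ = 2 ↦ 1  <
φ = 0, ψ = 3 ↦ 0  <
φ = 1, ψ = 0 ↦ 2  <
φ = 1, ψ = 1 ↦ 2  <
φ = 1, ψ = 2 ↦ 1  <
φ = 1, ψ = 3 ↦ 1  <
φ = 2, ψ = 0 ↦ 1  <
φ = 2, ψ = 1 ↦ 1  <
φ = 2, ψ = 2 ↦ 1  <
φ = 2, ψ = 3 ↦ 1  <
φ = 3, ψ = 0 ↦ 0  <
φ = 3, ψ = 1 ↦ 0  <
φ = 3, ψ = 2 ↦ 0  <
φ = 3, ψ = 3 ↦ 0  <
So 1 of the 16 assignments meets the threshold.

1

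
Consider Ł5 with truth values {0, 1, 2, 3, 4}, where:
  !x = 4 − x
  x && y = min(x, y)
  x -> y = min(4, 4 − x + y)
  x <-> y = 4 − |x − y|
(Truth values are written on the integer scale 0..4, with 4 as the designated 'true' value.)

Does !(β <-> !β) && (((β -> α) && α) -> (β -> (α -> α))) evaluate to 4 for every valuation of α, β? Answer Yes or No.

Counterexample: take α = 0, β = 1.
!β = !1 = 3
β <-> !β = 1 <-> 3 = 2
!(β <-> !β) = !2 = 2
β -> α = 1 -> 0 = 3
(β -> α) && α = 3 && 0 = 0
α -> α = 0 -> 0 = 4
β -> (α -> α) = 1 -> 4 = 4
((β -> α) && α) -> (β -> (α -> α)) = 0 -> 4 = 4
!(β <-> !β) && (((β -> α) && α) -> (β -> (α -> α))) = 2 && 4 = 2
This gives 2 ≠ 4.

No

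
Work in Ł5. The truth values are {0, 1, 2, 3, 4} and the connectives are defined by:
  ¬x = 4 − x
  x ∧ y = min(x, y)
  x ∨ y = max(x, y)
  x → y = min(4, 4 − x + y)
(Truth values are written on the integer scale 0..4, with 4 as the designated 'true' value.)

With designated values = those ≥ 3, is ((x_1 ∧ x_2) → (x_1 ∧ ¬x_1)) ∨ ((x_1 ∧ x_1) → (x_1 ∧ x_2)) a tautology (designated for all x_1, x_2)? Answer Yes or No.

Counterexample: take x_1 = 4, x_2 = 2.
x_1 ∧ x_2 = 4 ∧ 2 = 2
¬x_1 = ¬4 = 0
x_1 ∧ ¬x_1 = 4 ∧ 0 = 0
(x_1 ∧ x_2) → (x_1 ∧ ¬x_1) = 2 → 0 = 2
x_1 ∧ x_1 = 4 ∧ 4 = 4
x_1 ∧ x_2 = 4 ∧ 2 = 2
(x_1 ∧ x_1) → (x_1 ∧ x_2) = 4 → 2 = 2
((x_1 ∧ x_2) → (x_1 ∧ ¬x_1)) ∨ ((x_1 ∧ x_1) → (x_1 ∧ x_2)) = 2 ∨ 2 = 2
This gives 2, which is below 3.

No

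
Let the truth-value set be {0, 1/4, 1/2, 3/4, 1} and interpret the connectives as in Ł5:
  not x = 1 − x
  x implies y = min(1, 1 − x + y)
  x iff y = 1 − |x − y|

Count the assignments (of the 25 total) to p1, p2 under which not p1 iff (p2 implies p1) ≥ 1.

3

value 1: 3 assignments (counts)
value 3/4: 5 assignments
value 1/2: 6 assignments
value 1/4: 5 assignments
value 0: 6 assignments
So 3 of the 25 assignments meet the threshold.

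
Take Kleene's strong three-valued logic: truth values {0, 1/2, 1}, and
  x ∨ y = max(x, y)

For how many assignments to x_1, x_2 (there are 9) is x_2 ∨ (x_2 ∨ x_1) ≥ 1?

x_1 = 0, x_2 = 0 ↦ 0  <
x_1 = 0, x_2 = 1/2 ↦ 1/2  <
x_1 = 0, x_2 = 1 ↦ 1  ≥
x_1 = 1/2, x_2 = 0 ↦ 1/2  <
x_1 = 1/2, x_2 = 1/2 ↦ 1/2  <
x_1 = 1/2, x_2 = 1 ↦ 1  ≥
x_1 = 1, x_2 = 0 ↦ 1  ≥
x_1 = 1, x_2 = 1/2 ↦ 1  ≥
x_1 = 1, x_2 = 1 ↦ 1  ≥
So 5 of the 9 assignments meet the threshold.

5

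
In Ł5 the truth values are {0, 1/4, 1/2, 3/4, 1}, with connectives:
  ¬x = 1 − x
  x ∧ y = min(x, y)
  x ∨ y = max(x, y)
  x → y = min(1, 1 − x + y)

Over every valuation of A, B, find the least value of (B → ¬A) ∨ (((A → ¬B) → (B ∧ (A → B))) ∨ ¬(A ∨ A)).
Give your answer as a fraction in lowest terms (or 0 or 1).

Take A = 3/4, B = 1/2:
¬A = ¬3/4 = 1/4
B → ¬A = 1/2 → 1/4 = 3/4
¬B = ¬1/2 = 1/2
A → ¬B = 3/4 → 1/2 = 3/4
A → B = 3/4 → 1/2 = 3/4
B ∧ (A → B) = 1/2 ∧ 3/4 = 1/2
(A → ¬B) → (B ∧ (A → B)) = 3/4 → 1/2 = 3/4
A ∨ A = 3/4 ∨ 3/4 = 3/4
¬(A ∨ A) = ¬3/4 = 1/4
((A → ¬B) → (B ∧ (A → B))) ∨ ¬(A ∨ A) = 3/4 ∨ 1/4 = 3/4
(B → ¬A) ∨ (((A → ¬B) → (B ∧ (A → B))) ∨ ¬(A ∨ A)) = 3/4 ∨ 3/4 = 3/4
No assignment yields a value below 3/4, so this is the minimum.

3/4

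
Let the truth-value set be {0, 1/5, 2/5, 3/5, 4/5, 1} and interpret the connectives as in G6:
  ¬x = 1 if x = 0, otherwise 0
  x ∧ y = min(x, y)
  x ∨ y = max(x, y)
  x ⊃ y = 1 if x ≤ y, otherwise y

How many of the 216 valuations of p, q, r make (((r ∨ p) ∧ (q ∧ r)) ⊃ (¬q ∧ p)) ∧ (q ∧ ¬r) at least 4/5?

12

value 1: 6 assignments (counts)
value 4/5: 6 assignments (counts)
value 3/5: 6 assignments
value 2/5: 6 assignments
value 1/5: 6 assignments
value 0: 186 assignments
So 12 of the 216 assignments meet the threshold.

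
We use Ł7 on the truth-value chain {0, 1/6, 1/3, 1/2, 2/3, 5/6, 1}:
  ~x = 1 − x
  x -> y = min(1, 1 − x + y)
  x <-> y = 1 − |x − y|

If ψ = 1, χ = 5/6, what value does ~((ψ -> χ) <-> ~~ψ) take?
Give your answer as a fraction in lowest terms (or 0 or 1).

ψ -> χ = 1 -> 5/6 = 5/6
~ψ = ~1 = 0
~~ψ = ~0 = 1
(ψ -> χ) <-> ~~ψ = 5/6 <-> 1 = 5/6
~((ψ -> χ) <-> ~~ψ) = ~5/6 = 1/6

1/6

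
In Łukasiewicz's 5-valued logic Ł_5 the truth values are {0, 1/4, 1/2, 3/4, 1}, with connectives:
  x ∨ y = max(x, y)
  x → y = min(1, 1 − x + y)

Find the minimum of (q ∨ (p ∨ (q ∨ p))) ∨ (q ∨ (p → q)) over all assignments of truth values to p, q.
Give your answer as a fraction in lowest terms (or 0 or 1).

Take p = 1/2, q = 0:
q ∨ p = 0 ∨ 1/2 = 1/2
p ∨ (q ∨ p) = 1/2 ∨ 1/2 = 1/2
q ∨ (p ∨ (q ∨ p)) = 0 ∨ 1/2 = 1/2
p → q = 1/2 → 0 = 1/2
q ∨ (p → q) = 0 ∨ 1/2 = 1/2
(q ∨ (p ∨ (q ∨ p))) ∨ (q ∨ (p → q)) = 1/2 ∨ 1/2 = 1/2
No assignment yields a value below 1/2, so this is the minimum.

1/2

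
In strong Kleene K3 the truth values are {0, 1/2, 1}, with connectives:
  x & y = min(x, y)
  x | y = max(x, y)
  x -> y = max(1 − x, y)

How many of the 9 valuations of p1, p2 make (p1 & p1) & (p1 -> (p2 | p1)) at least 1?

3

p1 = 0, p2 = 0 ↦ 0  <
p1 = 0, p2 = 1/2 ↦ 0  <
p1 = 0, p2 = 1 ↦ 0  <
p1 = 1/2, p2 = 0 ↦ 1/2  <
p1 = 1/2, p2 = 1/2 ↦ 1/2  <
p1 = 1/2, p2 = 1 ↦ 1/2  <
p1 = 1, p2 = 0 ↦ 1  ≥
p1 = 1, p2 = 1/2 ↦ 1  ≥
p1 = 1, p2 = 1 ↦ 1  ≥
So 3 of the 9 assignments meet the threshold.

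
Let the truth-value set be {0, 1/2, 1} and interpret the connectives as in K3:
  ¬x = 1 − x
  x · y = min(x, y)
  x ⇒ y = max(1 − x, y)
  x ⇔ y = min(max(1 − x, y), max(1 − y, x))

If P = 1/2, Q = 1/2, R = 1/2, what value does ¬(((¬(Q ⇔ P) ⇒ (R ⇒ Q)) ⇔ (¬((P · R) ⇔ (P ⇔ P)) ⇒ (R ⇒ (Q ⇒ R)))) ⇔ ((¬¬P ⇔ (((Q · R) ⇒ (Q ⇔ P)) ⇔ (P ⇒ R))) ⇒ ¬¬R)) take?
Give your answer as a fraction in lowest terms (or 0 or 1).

1/2

Q ⇔ P = 1/2 ⇔ 1/2 = 1/2
¬(Q ⇔ P) = ¬1/2 = 1/2
R ⇒ Q = 1/2 ⇒ 1/2 = 1/2
¬(Q ⇔ P) ⇒ (R ⇒ Q) = 1/2 ⇒ 1/2 = 1/2
P · R = 1/2 · 1/2 = 1/2
P ⇔ P = 1/2 ⇔ 1/2 = 1/2
(P · R) ⇔ (P ⇔ P) = 1/2 ⇔ 1/2 = 1/2
¬((P · R) ⇔ (P ⇔ P)) = ¬1/2 = 1/2
Q ⇒ R = 1/2 ⇒ 1/2 = 1/2
R ⇒ (Q ⇒ R) = 1/2 ⇒ 1/2 = 1/2
¬((P · R) ⇔ (P ⇔ P)) ⇒ (R ⇒ (Q ⇒ R)) = 1/2 ⇒ 1/2 = 1/2
(¬(Q ⇔ P) ⇒ (R ⇒ Q)) ⇔ (¬((P · R) ⇔ (P ⇔ P)) ⇒ (R ⇒ (Q ⇒ R))) = 1/2 ⇔ 1/2 = 1/2
¬P = ¬1/2 = 1/2
¬¬P = ¬1/2 = 1/2
Q · R = 1/2 · 1/2 = 1/2
Q ⇔ P = 1/2 ⇔ 1/2 = 1/2
(Q · R) ⇒ (Q ⇔ P) = 1/2 ⇒ 1/2 = 1/2
P ⇒ R = 1/2 ⇒ 1/2 = 1/2
((Q · R) ⇒ (Q ⇔ P)) ⇔ (P ⇒ R) = 1/2 ⇔ 1/2 = 1/2
¬¬P ⇔ (((Q · R) ⇒ (Q ⇔ P)) ⇔ (P ⇒ R)) = 1/2 ⇔ 1/2 = 1/2
¬R = ¬1/2 = 1/2
¬¬R = ¬1/2 = 1/2
(¬¬P ⇔ (((Q · R) ⇒ (Q ⇔ P)) ⇔ (P ⇒ R))) ⇒ ¬¬R = 1/2 ⇒ 1/2 = 1/2
((¬(Q ⇔ P) ⇒ (R ⇒ Q)) ⇔ (¬((P · R) ⇔ (P ⇔ P)) ⇒ (R ⇒ (Q ⇒ R)))) ⇔ ((¬¬P ⇔ (((Q · R) ⇒ (Q ⇔ P)) ⇔ (P ⇒ R))) ⇒ ¬¬R) = 1/2 ⇔ 1/2 = 1/2
¬(((¬(Q ⇔ P) ⇒ (R ⇒ Q)) ⇔ (¬((P · R) ⇔ (P ⇔ P)) ⇒ (R ⇒ (Q ⇒ R)))) ⇔ ((¬¬P ⇔ (((Q · R) ⇒ (Q ⇔ P)) ⇔ (P ⇒ R))) ⇒ ¬¬R)) = ¬1/2 = 1/2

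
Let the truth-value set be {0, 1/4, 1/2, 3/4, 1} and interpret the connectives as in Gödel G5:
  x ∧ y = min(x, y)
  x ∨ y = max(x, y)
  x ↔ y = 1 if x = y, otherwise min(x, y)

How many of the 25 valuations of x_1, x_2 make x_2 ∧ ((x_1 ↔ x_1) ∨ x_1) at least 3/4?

value 1: 5 assignments (counts)
value 3/4: 5 assignments (counts)
value 1/2: 5 assignments
value 1/4: 5 assignments
value 0: 5 assignments
So 10 of the 25 assignments meet the threshold.

10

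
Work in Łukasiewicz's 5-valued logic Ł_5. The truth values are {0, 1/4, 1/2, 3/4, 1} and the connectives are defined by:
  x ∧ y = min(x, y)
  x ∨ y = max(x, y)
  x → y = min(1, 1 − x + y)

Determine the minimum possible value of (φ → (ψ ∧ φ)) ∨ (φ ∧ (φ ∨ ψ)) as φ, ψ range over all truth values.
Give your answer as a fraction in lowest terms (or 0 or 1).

1/2

Take φ = 1/2, ψ = 0:
ψ ∧ φ = 0 ∧ 1/2 = 0
φ → (ψ ∧ φ) = 1/2 → 0 = 1/2
φ ∨ ψ = 1/2 ∨ 0 = 1/2
φ ∧ (φ ∨ ψ) = 1/2 ∧ 1/2 = 1/2
(φ → (ψ ∧ φ)) ∨ (φ ∧ (φ ∨ ψ)) = 1/2 ∨ 1/2 = 1/2
No assignment yields a value below 1/2, so this is the minimum.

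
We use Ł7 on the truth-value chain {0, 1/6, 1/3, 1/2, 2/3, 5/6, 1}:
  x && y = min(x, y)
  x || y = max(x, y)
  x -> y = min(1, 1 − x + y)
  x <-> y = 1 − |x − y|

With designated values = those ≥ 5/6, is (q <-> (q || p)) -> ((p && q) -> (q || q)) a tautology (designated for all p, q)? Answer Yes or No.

At p = 5/6, q = 1/3, for instance:
q || p = 1/3 || 5/6 = 5/6
q <-> (q || p) = 1/3 <-> 5/6 = 1/2
p && q = 5/6 && 1/3 = 1/3
q || q = 1/3 || 1/3 = 1/3
(p && q) -> (q || q) = 1/3 -> 1/3 = 1
(q <-> (q || p)) -> ((p && q) -> (q || q)) = 1/2 -> 1 = 1
and checking the remaining 48 assignments likewise gives ≥ 5/6 in every case.

Yes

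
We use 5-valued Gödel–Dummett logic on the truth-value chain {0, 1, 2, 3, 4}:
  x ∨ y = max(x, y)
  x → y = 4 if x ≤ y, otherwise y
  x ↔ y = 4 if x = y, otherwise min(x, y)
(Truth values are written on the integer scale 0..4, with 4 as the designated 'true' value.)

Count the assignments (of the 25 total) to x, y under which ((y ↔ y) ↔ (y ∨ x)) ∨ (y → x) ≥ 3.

value 4: 19 assignments (counts)
value 3: 3 assignments (counts)
value 2: 2 assignments
value 1: 1 assignment
So 22 of the 25 assignments meet the threshold.

22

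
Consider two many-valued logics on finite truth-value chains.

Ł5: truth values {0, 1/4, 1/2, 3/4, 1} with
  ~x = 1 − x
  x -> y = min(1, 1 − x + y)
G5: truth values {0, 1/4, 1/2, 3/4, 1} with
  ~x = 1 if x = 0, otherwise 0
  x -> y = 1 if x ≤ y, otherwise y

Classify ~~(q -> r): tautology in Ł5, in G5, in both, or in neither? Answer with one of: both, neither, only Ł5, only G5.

neither

In Ł5: at q = 1/4, r = 0 the value is 3/4 — not a tautology.
In G5: at q = 1/4, r = 0 the value is 0 — not a tautology.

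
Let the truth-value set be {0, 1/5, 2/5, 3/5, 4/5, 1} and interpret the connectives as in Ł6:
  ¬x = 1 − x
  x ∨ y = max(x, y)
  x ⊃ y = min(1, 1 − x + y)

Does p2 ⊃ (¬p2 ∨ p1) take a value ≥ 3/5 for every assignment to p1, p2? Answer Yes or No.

No

Counterexample: take p1 = 0, p2 = 4/5.
¬p2 = ¬4/5 = 1/5
¬p2 ∨ p1 = 1/5 ∨ 0 = 1/5
p2 ⊃ (¬p2 ∨ p1) = 4/5 ⊃ 1/5 = 2/5
This gives 2/5, which is below 3/5.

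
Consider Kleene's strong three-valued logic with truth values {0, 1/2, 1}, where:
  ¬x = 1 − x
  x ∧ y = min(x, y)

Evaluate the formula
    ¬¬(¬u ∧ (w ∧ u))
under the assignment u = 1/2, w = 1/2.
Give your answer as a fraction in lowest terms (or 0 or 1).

¬u = ¬1/2 = 1/2
w ∧ u = 1/2 ∧ 1/2 = 1/2
¬u ∧ (w ∧ u) = 1/2 ∧ 1/2 = 1/2
¬(¬u ∧ (w ∧ u)) = ¬1/2 = 1/2
¬¬(¬u ∧ (w ∧ u)) = ¬1/2 = 1/2

1/2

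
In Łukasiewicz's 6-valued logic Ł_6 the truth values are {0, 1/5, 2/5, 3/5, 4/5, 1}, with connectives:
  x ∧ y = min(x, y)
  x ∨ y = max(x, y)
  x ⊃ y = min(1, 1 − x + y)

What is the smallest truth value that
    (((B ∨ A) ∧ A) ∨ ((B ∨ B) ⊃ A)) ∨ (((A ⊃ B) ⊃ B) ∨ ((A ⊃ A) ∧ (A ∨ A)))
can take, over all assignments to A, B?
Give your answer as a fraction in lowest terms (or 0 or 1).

3/5

Take A = 0, B = 2/5:
B ∨ A = 2/5 ∨ 0 = 2/5
(B ∨ A) ∧ A = 2/5 ∧ 0 = 0
B ∨ B = 2/5 ∨ 2/5 = 2/5
(B ∨ B) ⊃ A = 2/5 ⊃ 0 = 3/5
((B ∨ A) ∧ A) ∨ ((B ∨ B) ⊃ A) = 0 ∨ 3/5 = 3/5
A ⊃ B = 0 ⊃ 2/5 = 1
(A ⊃ B) ⊃ B = 1 ⊃ 2/5 = 2/5
A ⊃ A = 0 ⊃ 0 = 1
A ∨ A = 0 ∨ 0 = 0
(A ⊃ A) ∧ (A ∨ A) = 1 ∧ 0 = 0
((A ⊃ B) ⊃ B) ∨ ((A ⊃ A) ∧ (A ∨ A)) = 2/5 ∨ 0 = 2/5
(((B ∨ A) ∧ A) ∨ ((B ∨ B) ⊃ A)) ∨ (((A ⊃ B) ⊃ B) ∨ ((A ⊃ A) ∧ (A ∨ A))) = 3/5 ∨ 2/5 = 3/5
No assignment yields a value below 3/5, so this is the minimum.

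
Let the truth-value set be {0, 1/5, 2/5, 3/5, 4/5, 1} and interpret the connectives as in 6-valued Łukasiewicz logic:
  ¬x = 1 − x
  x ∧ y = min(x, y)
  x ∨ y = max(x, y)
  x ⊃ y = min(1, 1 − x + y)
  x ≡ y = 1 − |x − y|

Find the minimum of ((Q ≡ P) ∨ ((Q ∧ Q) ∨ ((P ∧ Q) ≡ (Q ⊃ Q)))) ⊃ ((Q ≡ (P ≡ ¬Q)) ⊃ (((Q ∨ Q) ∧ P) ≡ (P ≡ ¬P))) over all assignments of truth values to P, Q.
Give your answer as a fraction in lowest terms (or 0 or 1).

Take P = 2/5, Q = 4/5:
Q ≡ P = 4/5 ≡ 2/5 = 3/5
Q ∧ Q = 4/5 ∧ 4/5 = 4/5
P ∧ Q = 2/5 ∧ 4/5 = 2/5
Q ⊃ Q = 4/5 ⊃ 4/5 = 1
(P ∧ Q) ≡ (Q ⊃ Q) = 2/5 ≡ 1 = 2/5
(Q ∧ Q) ∨ ((P ∧ Q) ≡ (Q ⊃ Q)) = 4/5 ∨ 2/5 = 4/5
(Q ≡ P) ∨ ((Q ∧ Q) ∨ ((P ∧ Q) ≡ (Q ⊃ Q))) = 3/5 ∨ 4/5 = 4/5
¬Q = ¬4/5 = 1/5
P ≡ ¬Q = 2/5 ≡ 1/5 = 4/5
Q ≡ (P ≡ ¬Q) = 4/5 ≡ 4/5 = 1
Q ∨ Q = 4/5 ∨ 4/5 = 4/5
(Q ∨ Q) ∧ P = 4/5 ∧ 2/5 = 2/5
¬P = ¬2/5 = 3/5
P ≡ ¬P = 2/5 ≡ 3/5 = 4/5
((Q ∨ Q) ∧ P) ≡ (P ≡ ¬P) = 2/5 ≡ 4/5 = 3/5
(Q ≡ (P ≡ ¬Q)) ⊃ (((Q ∨ Q) ∧ P) ≡ (P ≡ ¬P)) = 1 ⊃ 3/5 = 3/5
((Q ≡ P) ∨ ((Q ∧ Q) ∨ ((P ∧ Q) ≡ (Q ⊃ Q)))) ⊃ ((Q ≡ (P ≡ ¬Q)) ⊃ (((Q ∨ Q) ∧ P) ≡ (P ≡ ¬P))) = 4/5 ⊃ 3/5 = 4/5
No assignment yields a value below 4/5, so this is the minimum.

4/5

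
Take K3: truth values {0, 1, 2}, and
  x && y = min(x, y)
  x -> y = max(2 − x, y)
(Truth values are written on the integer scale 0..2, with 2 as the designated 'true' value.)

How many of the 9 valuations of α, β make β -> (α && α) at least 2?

α = 0, β = 0 ↦ 2  ≥
α = 0, β = 1 ↦ 1  <
α = 0, β = 2 ↦ 0  <
α = 1, β = 0 ↦ 2  ≥
α = 1, β = 1 ↦ 1  <
α = 1, β = 2 ↦ 1  <
α = 2, β = 0 ↦ 2  ≥
α = 2, β = 1 ↦ 2  ≥
α = 2, β = 2 ↦ 2  ≥
So 5 of the 9 assignments meet the threshold.

5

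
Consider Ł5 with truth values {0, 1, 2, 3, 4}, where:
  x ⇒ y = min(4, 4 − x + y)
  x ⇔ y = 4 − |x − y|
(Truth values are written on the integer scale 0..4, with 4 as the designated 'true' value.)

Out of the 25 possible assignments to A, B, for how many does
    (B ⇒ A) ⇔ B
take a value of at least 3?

8

value 4: 3 assignments (counts)
value 3: 5 assignments (counts)
value 2: 6 assignments
value 1: 5 assignments
value 0: 6 assignments
So 8 of the 25 assignments meet the threshold.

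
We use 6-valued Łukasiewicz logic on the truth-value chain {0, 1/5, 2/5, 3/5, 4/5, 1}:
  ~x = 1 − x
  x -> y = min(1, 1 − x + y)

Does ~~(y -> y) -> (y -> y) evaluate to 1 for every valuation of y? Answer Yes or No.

y = 0 ↦ 1
y = 1/5 ↦ 1
y = 2/5 ↦ 1
y = 3/5 ↦ 1
y = 4/5 ↦ 1
y = 1 ↦ 1
Every assignment gives a value ≥ 1.

Yes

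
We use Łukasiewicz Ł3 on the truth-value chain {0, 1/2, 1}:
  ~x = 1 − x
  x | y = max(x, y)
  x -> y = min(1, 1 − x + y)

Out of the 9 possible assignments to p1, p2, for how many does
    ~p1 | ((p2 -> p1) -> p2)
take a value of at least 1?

5

p1 = 0, p2 = 0 ↦ 1  ≥
p1 = 0, p2 = 1/2 ↦ 1  ≥
p1 = 0, p2 = 1 ↦ 1  ≥
p1 = 1/2, p2 = 0 ↦ 1/2  <
p1 = 1/2, p2 = 1/2 ↦ 1/2  <
p1 = 1/2, p2 = 1 ↦ 1  ≥
p1 = 1, p2 = 0 ↦ 0  <
p1 = 1, p2 = 1/2 ↦ 1/2  <
p1 = 1, p2 = 1 ↦ 1  ≥
So 5 of the 9 assignments meet the threshold.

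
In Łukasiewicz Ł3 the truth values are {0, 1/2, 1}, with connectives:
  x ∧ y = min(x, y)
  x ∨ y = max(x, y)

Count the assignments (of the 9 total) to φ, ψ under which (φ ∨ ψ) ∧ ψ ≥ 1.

3

φ = 0, ψ = 0 ↦ 0  <
φ = 0, ψ = 1/2 ↦ 1/2  <
φ = 0, ψ = 1 ↦ 1  ≥
φ = 1/2, ψ = 0 ↦ 0  <
φ = 1/2, ψ = 1/2 ↦ 1/2  <
φ = 1/2, ψ = 1 ↦ 1  ≥
φ = 1, ψ = 0 ↦ 0  <
φ = 1, ψ = 1/2 ↦ 1/2  <
φ = 1, ψ = 1 ↦ 1  ≥
So 3 of the 9 assignments meet the threshold.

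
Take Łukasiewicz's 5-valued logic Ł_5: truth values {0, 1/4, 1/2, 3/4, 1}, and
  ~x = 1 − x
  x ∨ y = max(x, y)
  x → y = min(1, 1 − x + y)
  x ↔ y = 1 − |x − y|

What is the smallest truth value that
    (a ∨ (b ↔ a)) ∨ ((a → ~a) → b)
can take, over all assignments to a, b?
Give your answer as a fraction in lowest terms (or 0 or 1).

Take a = 0, b = 1/2:
b ↔ a = 1/2 ↔ 0 = 1/2
a ∨ (b ↔ a) = 0 ∨ 1/2 = 1/2
~a = ~0 = 1
a → ~a = 0 → 1 = 1
(a → ~a) → b = 1 → 1/2 = 1/2
(a ∨ (b ↔ a)) ∨ ((a → ~a) → b) = 1/2 ∨ 1/2 = 1/2
No assignment yields a value below 1/2, so this is the minimum.

1/2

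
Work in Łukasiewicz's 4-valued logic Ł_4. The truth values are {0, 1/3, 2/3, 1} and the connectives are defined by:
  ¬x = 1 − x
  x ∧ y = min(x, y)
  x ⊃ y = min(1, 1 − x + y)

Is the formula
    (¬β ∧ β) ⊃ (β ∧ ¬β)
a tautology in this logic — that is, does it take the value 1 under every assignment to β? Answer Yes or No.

β = 0 ↦ 1
β = 1/3 ↦ 1
β = 2/3 ↦ 1
β = 1 ↦ 1
Every assignment gives a value ≥ 1.

Yes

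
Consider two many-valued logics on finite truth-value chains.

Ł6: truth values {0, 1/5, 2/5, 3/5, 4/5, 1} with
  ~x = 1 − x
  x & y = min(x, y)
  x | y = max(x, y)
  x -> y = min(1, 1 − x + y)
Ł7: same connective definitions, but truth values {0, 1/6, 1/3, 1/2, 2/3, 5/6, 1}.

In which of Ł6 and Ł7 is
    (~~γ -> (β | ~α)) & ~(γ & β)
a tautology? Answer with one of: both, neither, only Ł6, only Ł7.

neither

In Ł6: at α = 0, β = 1/5, γ = 1/5 the value is 4/5 — not a tautology.
In Ł7: at α = 0, β = 1/6, γ = 1/6 the value is 5/6 — not a tautology.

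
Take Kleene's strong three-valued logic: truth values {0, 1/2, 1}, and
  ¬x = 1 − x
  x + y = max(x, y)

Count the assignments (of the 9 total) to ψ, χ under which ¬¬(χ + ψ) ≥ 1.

5

ψ = 0, χ = 0 ↦ 0  <
ψ = 0, χ = 1/2 ↦ 1/2  <
ψ = 0, χ = 1 ↦ 1  ≥
ψ = 1/2, χ = 0 ↦ 1/2  <
ψ = 1/2, χ = 1/2 ↦ 1/2  <
ψ = 1/2, χ = 1 ↦ 1  ≥
ψ = 1, χ = 0 ↦ 1  ≥
ψ = 1, χ = 1/2 ↦ 1  ≥
ψ = 1, χ = 1 ↦ 1  ≥
So 5 of the 9 assignments meet the threshold.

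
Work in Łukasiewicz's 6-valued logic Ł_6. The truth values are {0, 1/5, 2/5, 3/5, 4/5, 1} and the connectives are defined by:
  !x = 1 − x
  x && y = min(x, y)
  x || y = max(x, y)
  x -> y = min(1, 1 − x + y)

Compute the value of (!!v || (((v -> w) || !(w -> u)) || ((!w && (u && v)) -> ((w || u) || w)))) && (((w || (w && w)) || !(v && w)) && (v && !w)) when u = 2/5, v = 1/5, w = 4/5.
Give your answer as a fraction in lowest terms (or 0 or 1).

!v = !1/5 = 4/5
!!v = !4/5 = 1/5
v -> w = 1/5 -> 4/5 = 1
w -> u = 4/5 -> 2/5 = 3/5
!(w -> u) = !3/5 = 2/5
(v -> w) || !(w -> u) = 1 || 2/5 = 1
!w = !4/5 = 1/5
u && v = 2/5 && 1/5 = 1/5
!w && (u && v) = 1/5 && 1/5 = 1/5
w || u = 4/5 || 2/5 = 4/5
(w || u) || w = 4/5 || 4/5 = 4/5
(!w && (u && v)) -> ((w || u) || w) = 1/5 -> 4/5 = 1
((v -> w) || !(w -> u)) || ((!w && (u && v)) -> ((w || u) || w)) = 1 || 1 = 1
!!v || (((v -> w) || !(w -> u)) || ((!w && (u && v)) -> ((w || u) || w))) = 1/5 || 1 = 1
w && w = 4/5 && 4/5 = 4/5
w || (w && w) = 4/5 || 4/5 = 4/5
v && w = 1/5 && 4/5 = 1/5
!(v && w) = !1/5 = 4/5
(w || (w && w)) || !(v && w) = 4/5 || 4/5 = 4/5
!w = !4/5 = 1/5
v && !w = 1/5 && 1/5 = 1/5
((w || (w && w)) || !(v && w)) && (v && !w) = 4/5 && 1/5 = 1/5
(!!v || (((v -> w) || !(w -> u)) || ((!w && (u && v)) -> ((w || u) || w)))) && (((w || (w && w)) || !(v && w)) && (v && !w)) = 1 && 1/5 = 1/5

1/5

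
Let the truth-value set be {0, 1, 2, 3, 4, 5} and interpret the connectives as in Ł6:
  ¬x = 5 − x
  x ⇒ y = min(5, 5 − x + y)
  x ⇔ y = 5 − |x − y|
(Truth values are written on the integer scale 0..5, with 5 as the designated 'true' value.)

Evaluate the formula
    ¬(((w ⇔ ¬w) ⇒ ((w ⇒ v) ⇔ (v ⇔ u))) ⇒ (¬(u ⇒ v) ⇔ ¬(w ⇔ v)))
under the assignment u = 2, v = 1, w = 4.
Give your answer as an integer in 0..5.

2

¬w = ¬4 = 1
w ⇔ ¬w = 4 ⇔ 1 = 2
w ⇒ v = 4 ⇒ 1 = 2
v ⇔ u = 1 ⇔ 2 = 4
(w ⇒ v) ⇔ (v ⇔ u) = 2 ⇔ 4 = 3
(w ⇔ ¬w) ⇒ ((w ⇒ v) ⇔ (v ⇔ u)) = 2 ⇒ 3 = 5
u ⇒ v = 2 ⇒ 1 = 4
¬(u ⇒ v) = ¬4 = 1
w ⇔ v = 4 ⇔ 1 = 2
¬(w ⇔ v) = ¬2 = 3
¬(u ⇒ v) ⇔ ¬(w ⇔ v) = 1 ⇔ 3 = 3
((w ⇔ ¬w) ⇒ ((w ⇒ v) ⇔ (v ⇔ u))) ⇒ (¬(u ⇒ v) ⇔ ¬(w ⇔ v)) = 5 ⇒ 3 = 3
¬(((w ⇔ ¬w) ⇒ ((w ⇒ v) ⇔ (v ⇔ u))) ⇒ (¬(u ⇒ v) ⇔ ¬(w ⇔ v))) = ¬3 = 2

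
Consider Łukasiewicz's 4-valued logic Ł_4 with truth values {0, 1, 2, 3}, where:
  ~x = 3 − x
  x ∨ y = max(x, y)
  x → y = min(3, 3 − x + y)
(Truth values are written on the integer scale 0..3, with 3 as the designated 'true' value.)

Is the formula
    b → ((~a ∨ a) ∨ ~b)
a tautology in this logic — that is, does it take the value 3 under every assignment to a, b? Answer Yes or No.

No

Counterexample: take a = 1, b = 3.
~a = ~1 = 2
~a ∨ a = 2 ∨ 1 = 2
~b = ~3 = 0
(~a ∨ a) ∨ ~b = 2 ∨ 0 = 2
b → ((~a ∨ a) ∨ ~b) = 3 → 2 = 2
This gives 2 ≠ 3.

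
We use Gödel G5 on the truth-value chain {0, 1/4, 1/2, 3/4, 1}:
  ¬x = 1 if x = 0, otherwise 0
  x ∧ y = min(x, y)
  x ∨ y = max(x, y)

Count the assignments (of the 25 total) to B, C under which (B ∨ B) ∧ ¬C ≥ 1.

1

value 1: 1 assignment (counts)
value 3/4: 1 assignment
value 1/2: 1 assignment
value 1/4: 1 assignment
value 0: 21 assignments
So 1 of the 25 assignments meets the threshold.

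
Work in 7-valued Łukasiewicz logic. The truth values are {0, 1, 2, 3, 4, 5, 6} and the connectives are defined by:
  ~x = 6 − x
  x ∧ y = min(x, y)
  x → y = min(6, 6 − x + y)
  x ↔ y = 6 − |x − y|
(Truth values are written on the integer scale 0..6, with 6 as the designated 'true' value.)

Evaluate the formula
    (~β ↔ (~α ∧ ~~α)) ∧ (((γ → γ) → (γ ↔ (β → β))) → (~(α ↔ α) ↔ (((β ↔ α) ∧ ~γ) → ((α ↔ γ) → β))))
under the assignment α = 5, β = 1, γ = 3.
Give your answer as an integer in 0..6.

2

~β = ~1 = 5
~α = ~5 = 1
~α = ~5 = 1
~~α = ~1 = 5
~α ∧ ~~α = 1 ∧ 5 = 1
~β ↔ (~α ∧ ~~α) = 5 ↔ 1 = 2
γ → γ = 3 → 3 = 6
β → β = 1 → 1 = 6
γ ↔ (β → β) = 3 ↔ 6 = 3
(γ → γ) → (γ ↔ (β → β)) = 6 → 3 = 3
α ↔ α = 5 ↔ 5 = 6
~(α ↔ α) = ~6 = 0
β ↔ α = 1 ↔ 5 = 2
~γ = ~3 = 3
(β ↔ α) ∧ ~γ = 2 ∧ 3 = 2
α ↔ γ = 5 ↔ 3 = 4
(α ↔ γ) → β = 4 → 1 = 3
((β ↔ α) ∧ ~γ) → ((α ↔ γ) → β) = 2 → 3 = 6
~(α ↔ α) ↔ (((β ↔ α) ∧ ~γ) → ((α ↔ γ) → β)) = 0 ↔ 6 = 0
((γ → γ) → (γ ↔ (β → β))) → (~(α ↔ α) ↔ (((β ↔ α) ∧ ~γ) → ((α ↔ γ) → β))) = 3 → 0 = 3
(~β ↔ (~α ∧ ~~α)) ∧ (((γ → γ) → (γ ↔ (β → β))) → (~(α ↔ α) ↔ (((β ↔ α) ∧ ~γ) → ((α ↔ γ) → β)))) = 2 ∧ 3 = 2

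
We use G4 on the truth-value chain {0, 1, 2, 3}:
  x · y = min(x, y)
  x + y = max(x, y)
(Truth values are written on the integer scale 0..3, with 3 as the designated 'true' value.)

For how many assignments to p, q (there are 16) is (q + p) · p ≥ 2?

8

p = 0, q = 0 ↦ 0  <
p = 0, q = 1 ↦ 0  <
p = 0, q = 2 ↦ 0  <
p = 0, q = 3 ↦ 0  <
p = 1, q = 0 ↦ 1  <
p = 1, q = 1 ↦ 1  <
p = 1, q = 2 ↦ 1  <
p = 1, q = 3 ↦ 1  <
p = 2, q = 0 ↦ 2  ≥
p = 2, q = 1 ↦ 2  ≥
p = 2, q = 2 ↦ 2  ≥
p = 2, q = 3 ↦ 2  ≥
p = 3, q = 0 ↦ 3  ≥
p = 3, q = 1 ↦ 3  ≥
p = 3, q = 2 ↦ 3  ≥
p = 3, q = 3 ↦ 3  ≥
So 8 of the 16 assignments meet the threshold.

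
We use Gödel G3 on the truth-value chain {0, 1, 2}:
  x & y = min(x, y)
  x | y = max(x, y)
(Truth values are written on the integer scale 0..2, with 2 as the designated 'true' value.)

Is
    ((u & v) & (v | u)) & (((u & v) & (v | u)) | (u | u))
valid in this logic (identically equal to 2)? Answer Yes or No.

Counterexample: take u = 0, v = 0.
u & v = 0 & 0 = 0
v | u = 0 | 0 = 0
(u & v) & (v | u) = 0 & 0 = 0
u | u = 0 | 0 = 0
((u & v) & (v | u)) | (u | u) = 0 | 0 = 0
((u & v) & (v | u)) & (((u & v) & (v | u)) | (u | u)) = 0 & 0 = 0
This gives 0 ≠ 2.

No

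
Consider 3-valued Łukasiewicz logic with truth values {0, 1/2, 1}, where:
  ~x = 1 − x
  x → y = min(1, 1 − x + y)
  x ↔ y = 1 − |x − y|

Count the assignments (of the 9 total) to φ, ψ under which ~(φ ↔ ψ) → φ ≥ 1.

φ = 0, ψ = 0 ↦ 1  ≥
φ = 0, ψ = 1/2 ↦ 1/2  <
φ = 0, ψ = 1 ↦ 0  <
φ = 1/2, ψ = 0 ↦ 1  ≥
φ = 1/2, ψ = 1/2 ↦ 1  ≥
φ = 1/2, ψ = 1 ↦ 1  ≥
φ = 1, ψ = 0 ↦ 1  ≥
φ = 1, ψ = 1/2 ↦ 1  ≥
φ = 1, ψ = 1 ↦ 1  ≥
So 7 of the 9 assignments meet the threshold.

7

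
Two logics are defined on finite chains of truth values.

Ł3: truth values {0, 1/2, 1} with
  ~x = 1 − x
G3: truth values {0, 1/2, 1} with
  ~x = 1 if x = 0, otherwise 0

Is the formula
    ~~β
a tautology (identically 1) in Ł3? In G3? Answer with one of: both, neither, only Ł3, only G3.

In Ł3: at β = 0 the value is 0 — not a tautology.
In G3: at β = 0 the value is 0 — not a tautology.

neither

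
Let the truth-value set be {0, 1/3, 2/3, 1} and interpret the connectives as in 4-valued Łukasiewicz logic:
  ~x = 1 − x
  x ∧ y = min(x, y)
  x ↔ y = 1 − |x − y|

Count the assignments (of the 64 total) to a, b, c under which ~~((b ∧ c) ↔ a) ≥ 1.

value 1: 16 assignments (counts)
value 2/3: 24 assignments
value 1/3: 16 assignments
value 0: 8 assignments
So 16 of the 64 assignments meet the threshold.

16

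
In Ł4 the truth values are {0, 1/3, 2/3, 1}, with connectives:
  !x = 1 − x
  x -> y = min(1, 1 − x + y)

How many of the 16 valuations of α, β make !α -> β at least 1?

α = 0, β = 0 ↦ 0  <
α = 0, β = 1/3 ↦ 1/3  <
α = 0, β = 2/3 ↦ 2/3  <
α = 0, β = 1 ↦ 1  ≥
α = 1/3, β = 0 ↦ 1/3  <
α = 1/3, β = 1/3 ↦ 2/3  <
α = 1/3, β = 2/3 ↦ 1  ≥
α = 1/3, β = 1 ↦ 1  ≥
α = 2/3, β = 0 ↦ 2/3  <
α = 2/3, β = 1/3 ↦ 1  ≥
α = 2/3, β = 2/3 ↦ 1  ≥
α = 2/3, β = 1 ↦ 1  ≥
α = 1, β = 0 ↦ 1  ≥
α = 1, β = 1/3 ↦ 1  ≥
α = 1, β = 2/3 ↦ 1  ≥
α = 1, β = 1 ↦ 1  ≥
So 10 of the 16 assignments meet the threshold.

10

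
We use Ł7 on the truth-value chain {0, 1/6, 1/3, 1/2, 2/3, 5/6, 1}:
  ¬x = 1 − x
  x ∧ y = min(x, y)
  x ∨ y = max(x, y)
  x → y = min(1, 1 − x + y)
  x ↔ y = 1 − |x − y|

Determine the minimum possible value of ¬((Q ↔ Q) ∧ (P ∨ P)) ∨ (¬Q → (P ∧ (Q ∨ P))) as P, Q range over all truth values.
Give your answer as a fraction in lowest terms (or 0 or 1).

Take P = 1/2, Q = 0:
Q ↔ Q = 0 ↔ 0 = 1
P ∨ P = 1/2 ∨ 1/2 = 1/2
(Q ↔ Q) ∧ (P ∨ P) = 1 ∧ 1/2 = 1/2
¬((Q ↔ Q) ∧ (P ∨ P)) = ¬1/2 = 1/2
¬Q = ¬0 = 1
Q ∨ P = 0 ∨ 1/2 = 1/2
P ∧ (Q ∨ P) = 1/2 ∧ 1/2 = 1/2
¬Q → (P ∧ (Q ∨ P)) = 1 → 1/2 = 1/2
¬((Q ↔ Q) ∧ (P ∨ P)) ∨ (¬Q → (P ∧ (Q ∨ P))) = 1/2 ∨ 1/2 = 1/2
No assignment yields a value below 1/2, so this is the minimum.

1/2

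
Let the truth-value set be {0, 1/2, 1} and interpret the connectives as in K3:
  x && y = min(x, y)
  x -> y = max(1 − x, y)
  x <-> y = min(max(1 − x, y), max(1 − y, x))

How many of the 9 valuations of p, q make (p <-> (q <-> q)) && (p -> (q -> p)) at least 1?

p = 0, q = 0 ↦ 0  <
p = 0, q = 1/2 ↦ 1/2  <
p = 0, q = 1 ↦ 0  <
p = 1/2, q = 0 ↦ 1/2  <
p = 1/2, q = 1/2 ↦ 1/2  <
p = 1/2, q = 1 ↦ 1/2  <
p = 1, q = 0 ↦ 1  ≥
p = 1, q = 1/2 ↦ 1/2  <
p = 1, q = 1 ↦ 1  ≥
So 2 of the 9 assignments meet the threshold.

2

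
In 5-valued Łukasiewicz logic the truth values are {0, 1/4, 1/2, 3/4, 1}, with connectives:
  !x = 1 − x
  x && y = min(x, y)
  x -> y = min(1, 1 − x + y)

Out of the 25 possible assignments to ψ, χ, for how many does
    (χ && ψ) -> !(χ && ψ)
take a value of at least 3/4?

21

value 1: 21 assignments (counts)
value 1/2: 3 assignments
value 0: 1 assignment
So 21 of the 25 assignments meet the threshold.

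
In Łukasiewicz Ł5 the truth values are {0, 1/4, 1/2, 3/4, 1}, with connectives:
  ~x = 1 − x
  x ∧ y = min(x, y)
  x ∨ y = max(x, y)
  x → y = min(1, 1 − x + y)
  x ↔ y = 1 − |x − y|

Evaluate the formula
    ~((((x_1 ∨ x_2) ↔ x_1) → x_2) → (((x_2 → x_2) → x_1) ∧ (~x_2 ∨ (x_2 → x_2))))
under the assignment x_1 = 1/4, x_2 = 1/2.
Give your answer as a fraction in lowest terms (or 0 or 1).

x_1 ∨ x_2 = 1/4 ∨ 1/2 = 1/2
(x_1 ∨ x_2) ↔ x_1 = 1/2 ↔ 1/4 = 3/4
((x_1 ∨ x_2) ↔ x_1) → x_2 = 3/4 → 1/2 = 3/4
x_2 → x_2 = 1/2 → 1/2 = 1
(x_2 → x_2) → x_1 = 1 → 1/4 = 1/4
~x_2 = ~1/2 = 1/2
x_2 → x_2 = 1/2 → 1/2 = 1
~x_2 ∨ (x_2 → x_2) = 1/2 ∨ 1 = 1
((x_2 → x_2) → x_1) ∧ (~x_2 ∨ (x_2 → x_2)) = 1/4 ∧ 1 = 1/4
(((x_1 ∨ x_2) ↔ x_1) → x_2) → (((x_2 → x_2) → x_1) ∧ (~x_2 ∨ (x_2 → x_2))) = 3/4 → 1/4 = 1/2
~((((x_1 ∨ x_2) ↔ x_1) → x_2) → (((x_2 → x_2) → x_1) ∧ (~x_2 ∨ (x_2 → x_2)))) = ~1/2 = 1/2

1/2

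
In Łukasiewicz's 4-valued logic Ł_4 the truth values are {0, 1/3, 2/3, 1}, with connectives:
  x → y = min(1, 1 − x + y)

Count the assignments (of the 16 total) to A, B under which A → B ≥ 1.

10

A = 0, B = 0 ↦ 1  ≥
A = 0, B = 1/3 ↦ 1  ≥
A = 0, B = 2/3 ↦ 1  ≥
A = 0, B = 1 ↦ 1  ≥
A = 1/3, B = 0 ↦ 2/3  <
A = 1/3, B = 1/3 ↦ 1  ≥
A = 1/3, B = 2/3 ↦ 1  ≥
A = 1/3, B = 1 ↦ 1  ≥
A = 2/3, B = 0 ↦ 1/3  <
A = 2/3, B = 1/3 ↦ 2/3  <
A = 2/3, B = 2/3 ↦ 1  ≥
A = 2/3, B = 1 ↦ 1  ≥
A = 1, B = 0 ↦ 0  <
A = 1, B = 1/3 ↦ 1/3  <
A = 1, B = 2/3 ↦ 2/3  <
A = 1, B = 1 ↦ 1  ≥
So 10 of the 16 assignments meet the threshold.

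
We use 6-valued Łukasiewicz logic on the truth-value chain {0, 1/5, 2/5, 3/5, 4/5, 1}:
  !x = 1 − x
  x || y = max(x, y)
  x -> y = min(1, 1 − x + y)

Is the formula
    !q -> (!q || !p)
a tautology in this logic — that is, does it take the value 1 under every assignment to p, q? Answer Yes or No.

At p = 1/5, q = 2/5, for instance:
!q = !2/5 = 3/5
!p = !1/5 = 4/5
!q || !p = 3/5 || 4/5 = 4/5
!q -> (!q || !p) = 3/5 -> 4/5 = 1
and checking the remaining 35 assignments likewise gives ≥ 1 in every case.

Yes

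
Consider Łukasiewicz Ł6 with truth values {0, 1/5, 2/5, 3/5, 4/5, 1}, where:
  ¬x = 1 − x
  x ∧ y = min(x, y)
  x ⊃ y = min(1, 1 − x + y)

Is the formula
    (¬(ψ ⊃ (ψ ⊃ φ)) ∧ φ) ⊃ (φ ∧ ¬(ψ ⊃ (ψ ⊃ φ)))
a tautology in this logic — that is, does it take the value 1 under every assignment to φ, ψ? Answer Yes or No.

Yes

At φ = 2/5, ψ = 0, for instance:
ψ ⊃ φ = 0 ⊃ 2/5 = 1
ψ ⊃ (ψ ⊃ φ) = 0 ⊃ 1 = 1
¬(ψ ⊃ (ψ ⊃ φ)) = ¬1 = 0
¬(ψ ⊃ (ψ ⊃ φ)) ∧ φ = 0 ∧ 2/5 = 0
φ ∧ ¬(ψ ⊃ (ψ ⊃ φ)) = 2/5 ∧ 0 = 0
(¬(ψ ⊃ (ψ ⊃ φ)) ∧ φ) ⊃ (φ ∧ ¬(ψ ⊃ (ψ ⊃ φ))) = 0 ⊃ 0 = 1
and checking the remaining 35 assignments likewise gives ≥ 1 in every case.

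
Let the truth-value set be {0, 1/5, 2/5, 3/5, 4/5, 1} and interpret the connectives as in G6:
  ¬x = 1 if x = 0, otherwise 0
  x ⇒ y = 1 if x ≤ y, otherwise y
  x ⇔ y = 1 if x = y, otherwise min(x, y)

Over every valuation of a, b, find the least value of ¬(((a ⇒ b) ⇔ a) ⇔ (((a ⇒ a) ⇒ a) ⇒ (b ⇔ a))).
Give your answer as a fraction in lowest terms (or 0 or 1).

0

Take a = 1/5, b = 0:
a ⇒ b = 1/5 ⇒ 0 = 0
(a ⇒ b) ⇔ a = 0 ⇔ 1/5 = 0
a ⇒ a = 1/5 ⇒ 1/5 = 1
(a ⇒ a) ⇒ a = 1 ⇒ 1/5 = 1/5
b ⇔ a = 0 ⇔ 1/5 = 0
((a ⇒ a) ⇒ a) ⇒ (b ⇔ a) = 1/5 ⇒ 0 = 0
((a ⇒ b) ⇔ a) ⇔ (((a ⇒ a) ⇒ a) ⇒ (b ⇔ a)) = 0 ⇔ 0 = 1
¬(((a ⇒ b) ⇔ a) ⇔ (((a ⇒ a) ⇒ a) ⇒ (b ⇔ a))) = ¬1 = 0
No assignment yields a value below 0, so this is the minimum.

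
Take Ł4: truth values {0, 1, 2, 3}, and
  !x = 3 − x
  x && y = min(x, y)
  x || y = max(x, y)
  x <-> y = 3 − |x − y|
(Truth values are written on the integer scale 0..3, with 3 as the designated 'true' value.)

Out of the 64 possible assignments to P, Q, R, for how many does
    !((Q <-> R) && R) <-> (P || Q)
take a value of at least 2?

45

value 3: 17 assignments (counts)
value 2: 28 assignments (counts)
value 1: 13 assignments
value 0: 6 assignments
So 45 of the 64 assignments meet the threshold.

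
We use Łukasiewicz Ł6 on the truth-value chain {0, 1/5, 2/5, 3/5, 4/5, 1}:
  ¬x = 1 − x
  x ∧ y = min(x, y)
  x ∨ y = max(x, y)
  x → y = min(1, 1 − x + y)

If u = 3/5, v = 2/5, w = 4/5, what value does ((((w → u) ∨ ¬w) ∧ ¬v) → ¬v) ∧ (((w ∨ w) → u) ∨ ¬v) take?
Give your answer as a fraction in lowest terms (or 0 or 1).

w → u = 4/5 → 3/5 = 4/5
¬w = ¬4/5 = 1/5
(w → u) ∨ ¬w = 4/5 ∨ 1/5 = 4/5
¬v = ¬2/5 = 3/5
((w → u) ∨ ¬w) ∧ ¬v = 4/5 ∧ 3/5 = 3/5
¬v = ¬2/5 = 3/5
(((w → u) ∨ ¬w) ∧ ¬v) → ¬v = 3/5 → 3/5 = 1
w ∨ w = 4/5 ∨ 4/5 = 4/5
(w ∨ w) → u = 4/5 → 3/5 = 4/5
¬v = ¬2/5 = 3/5
((w ∨ w) → u) ∨ ¬v = 4/5 ∨ 3/5 = 4/5
((((w → u) ∨ ¬w) ∧ ¬v) → ¬v) ∧ (((w ∨ w) → u) ∨ ¬v) = 1 ∧ 4/5 = 4/5

4/5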